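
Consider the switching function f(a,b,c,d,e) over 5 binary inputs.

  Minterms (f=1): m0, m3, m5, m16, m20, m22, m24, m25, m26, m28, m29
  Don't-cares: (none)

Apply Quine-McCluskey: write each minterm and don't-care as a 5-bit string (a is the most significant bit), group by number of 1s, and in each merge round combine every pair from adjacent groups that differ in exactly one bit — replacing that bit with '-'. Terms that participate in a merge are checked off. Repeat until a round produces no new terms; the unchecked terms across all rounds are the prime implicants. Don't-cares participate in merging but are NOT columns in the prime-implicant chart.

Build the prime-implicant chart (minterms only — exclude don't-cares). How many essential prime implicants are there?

Round 0: 00000✓ 00011 00101 10000✓ 10100✓ 10110✓ 11000✓ 11001✓ 11010✓ 11100✓ 11101✓
Round 1: -0000 1-000✓ 1-100✓ 10-00✓ 101-0 11-00✓ 11-01✓ 110-0 1100-✓ 1110-✓
Round 2: 1--00 11-0-
PIs = {-0000, 00011, 00101, 1--00, 101-0, 11-0-, 110-0}
Coverage chart:
  m0: -0000 ←essential
  m3: 00011 ←essential
  m5: 00101 ←essential
  m16: -0000,1--00
  m20: 1--00,101-0
  m22: 101-0 ←essential
  m24: 1--00,11-0-,110-0
  m25: 11-0- ←essential
  m26: 110-0 ←essential
  m28: 1--00,11-0-
  m29: 11-0- ←essential
Essential: -0000, 00011, 00101, 101-0, 11-0-, 110-0

6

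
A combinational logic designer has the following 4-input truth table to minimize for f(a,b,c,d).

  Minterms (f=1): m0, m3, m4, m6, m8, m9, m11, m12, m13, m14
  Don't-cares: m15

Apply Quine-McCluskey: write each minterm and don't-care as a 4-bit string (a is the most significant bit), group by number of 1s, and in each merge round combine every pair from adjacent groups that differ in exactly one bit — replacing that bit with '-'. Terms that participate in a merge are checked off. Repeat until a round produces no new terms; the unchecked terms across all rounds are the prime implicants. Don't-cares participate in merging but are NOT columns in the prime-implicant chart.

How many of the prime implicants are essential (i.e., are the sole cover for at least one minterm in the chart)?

[col 0] 0000*, 0011*, 0100*, 0110*, 1000*, 1001*, 1011*, 1100*, 1101*, 1110*, 1111*
[col 1] -000*, -011, -100*, -110*, 0-00*, 01-0*, 1-00*, 1-01*, 1-11*, 10-1*, 100-*, 11-0*, 11-1*, 110-*, 111-*
[col 2] --00, -1-0, 1--1, 1-0-, 11--
Prime implicants: --00, -011, -1-0, 1--1, 1-0-, 11--
PI chart (minterm → PIs covering it):
  0 | --00  (sole → essential)
  3 | -011  (sole → essential)
  4 | --00,-1-0
  6 | -1-0  (sole → essential)
  8 | --00,1-0-
  9 | 1--1,1-0-
  11 | -011,1--1
  12 | --00,-1-0,1-0-,11--
  13 | 1--1,1-0-,11--
  14 | -1-0,11--
Essential prime implicants: --00, -011, -1-0

3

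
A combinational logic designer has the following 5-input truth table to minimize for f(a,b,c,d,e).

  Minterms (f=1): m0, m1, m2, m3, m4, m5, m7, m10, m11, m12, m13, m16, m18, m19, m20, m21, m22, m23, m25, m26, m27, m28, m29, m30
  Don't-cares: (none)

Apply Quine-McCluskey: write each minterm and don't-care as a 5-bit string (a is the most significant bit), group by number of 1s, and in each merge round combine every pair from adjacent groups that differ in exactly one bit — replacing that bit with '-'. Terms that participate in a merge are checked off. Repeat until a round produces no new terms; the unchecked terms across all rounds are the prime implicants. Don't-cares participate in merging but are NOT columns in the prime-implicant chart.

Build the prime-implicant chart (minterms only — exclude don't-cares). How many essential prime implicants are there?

2

[col 0] 00000*, 00001*, 00010*, 00011*, 00100*, 00101*, 00111*, 01010*, 01011*, 01100*, 01101*, 10000*, 10010*, 10011*, 10100*, 10101*, 10110*, 10111*, 11001*, 11010*, 11011*, 11100*, 11101*, 11110*
[col 1] -0000*, -0010*, -0011*, -0100*, -0101*, -0111*, -1010*, -1011*, -1100*, -1101*, 0-010*, 0-011*, 0-100*, 0-101*, 00-00*, 00-01*, 00-11*, 000-0*, 000-1*, 0000-*, 0001-*, 001-1*, 0010-*, 0101-*, 0110-*, 1-010*, 1-011*, 1-100*, 1-101*, 1-110*, 10-00*, 10-10*, 10-11*, 100-0*, 1001-*, 101-0*, 101-1*, 1010-*, 1011-*, 11-01, 11-10*, 110-1, 1101-*, 111-0*, 1110-*
[col 2] --010*, --011*, --100*, --101*, -0-00, -0-11, -00-0, -001-*, -01-1, -010-*, -101-*, -110-*, 0-01-*, 0-10-*, 00--1, 00-0-, 000--, 1--10, 1-01-*, 1-1-0, 1-10-*, 10--0, 10-1-, 101--
[col 3] --01-, --10-
Prime implicants: --01-, --10-, -0-00, -0-11, -00-0, -01-1, 00--1, 00-0-, 000--, 1--10, 1-1-0, 10--0, 10-1-, 101--, 11-01, 110-1
PI chart (minterm → PIs covering it):
  0 | -0-00,-00-0,00-0-,000--
  1 | 00--1,00-0-,000--
  2 | --01-,-00-0,000--
  3 | --01-,-0-11,00--1,000--
  4 | --10-,-0-00,00-0-
  5 | --10-,-01-1,00--1,00-0-
  7 | -0-11,-01-1,00--1
  10 | --01-  (sole → essential)
  11 | --01-  (sole → essential)
  12 | --10-  (sole → essential)
  13 | --10-  (sole → essential)
  16 | -0-00,-00-0,10--0
  18 | --01-,-00-0,1--10,10--0,10-1-
  19 | --01-,-0-11,10-1-
  20 | --10-,-0-00,1-1-0,10--0,101--
  21 | --10-,-01-1,101--
  22 | 1--10,1-1-0,10--0,10-1-,101--
  23 | -0-11,-01-1,10-1-,101--
  25 | 11-01,110-1
  26 | --01-,1--10
  27 | --01-,110-1
  28 | --10-,1-1-0
  29 | --10-,11-01
  30 | 1--10,1-1-0
Essential prime implicants: --01-, --10-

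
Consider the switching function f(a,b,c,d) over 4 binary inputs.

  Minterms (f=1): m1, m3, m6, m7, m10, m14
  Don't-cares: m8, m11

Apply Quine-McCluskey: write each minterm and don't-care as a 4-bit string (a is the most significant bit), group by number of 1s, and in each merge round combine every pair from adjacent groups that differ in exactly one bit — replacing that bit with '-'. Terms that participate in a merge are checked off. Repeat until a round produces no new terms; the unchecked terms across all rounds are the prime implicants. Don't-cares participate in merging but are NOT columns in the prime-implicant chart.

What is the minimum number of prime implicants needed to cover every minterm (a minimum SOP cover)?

3

Round 0: 0001✓ 0011✓ 0110✓ 0111✓ 1000✓ 1010✓ 1011✓ 1110✓
Round 1: -011 -110 0-11 00-1 011- 1-10 10-0 101-
PIs = {-011, -110, 0-11, 00-1, 011-, 1-10, 10-0, 101-}
Coverage chart:
  m1: 00-1 ←essential
  m3: -011,0-11,00-1
  m6: -110,011-
  m7: 0-11,011-
  m10: 1-10,10-0,101-
  m14: -110,1-10
Essential: 00-1
Petrick residual → 011-, 1-10
Min cover (3 terms): a'b'd + a'bc + acd'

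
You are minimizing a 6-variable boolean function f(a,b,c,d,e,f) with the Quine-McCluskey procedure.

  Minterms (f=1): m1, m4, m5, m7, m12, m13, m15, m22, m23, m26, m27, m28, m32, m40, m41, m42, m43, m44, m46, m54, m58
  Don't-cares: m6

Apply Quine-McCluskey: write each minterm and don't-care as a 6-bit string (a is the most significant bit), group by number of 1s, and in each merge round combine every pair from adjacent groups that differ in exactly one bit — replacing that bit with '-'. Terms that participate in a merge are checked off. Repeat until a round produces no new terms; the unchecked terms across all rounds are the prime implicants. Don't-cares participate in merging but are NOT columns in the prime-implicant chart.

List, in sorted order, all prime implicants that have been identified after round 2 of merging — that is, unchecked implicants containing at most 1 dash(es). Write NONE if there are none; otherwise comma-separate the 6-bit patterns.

size-2^0 implicants → 000001(✓)  000100(✓)  000101(✓)  000110(✓)  000111(✓)  001100(✓)  001101(✓)  001111(✓)  010110(✓)  010111(✓)  011010(✓)  011011(✓)  011100(✓)  100000(✓)  101000(✓)  101001(✓)  101010(✓)  101011(✓)  101100(✓)  101110(✓)  110110(✓)  111010(✓)
size-2^1 implicants → -01100  -10110  -11010  0-0110(✓)  0-0111(✓)  0-1100  00-100(✓)  00-101(✓)  00-111(✓)  000-01  0001-0(✓)  0001-1(✓)  00010-(✓)  00011-(✓)  0011-1(✓)  00110-(✓)  01011-(✓)  01101-  1-1010  10-000  101-00(✓)  101-10(✓)  1010-0(✓)  1010-1(✓)  10100-(✓)  10101-(✓)  1011-0(✓)
size-2^2 implicants → 0-011-  00-1-1  00-10-  0001--  101--0  1010--
Unchecked terms (primes): -01100, -10110, -11010, 0-011-, 0-1100, 00-1-1, 00-10-, 000-01, 0001--, 01101-, 1-1010, 10-000, 101--0, 1010--

-01100, -10110, -11010, 0-1100, 000-01, 01101-, 1-1010, 10-000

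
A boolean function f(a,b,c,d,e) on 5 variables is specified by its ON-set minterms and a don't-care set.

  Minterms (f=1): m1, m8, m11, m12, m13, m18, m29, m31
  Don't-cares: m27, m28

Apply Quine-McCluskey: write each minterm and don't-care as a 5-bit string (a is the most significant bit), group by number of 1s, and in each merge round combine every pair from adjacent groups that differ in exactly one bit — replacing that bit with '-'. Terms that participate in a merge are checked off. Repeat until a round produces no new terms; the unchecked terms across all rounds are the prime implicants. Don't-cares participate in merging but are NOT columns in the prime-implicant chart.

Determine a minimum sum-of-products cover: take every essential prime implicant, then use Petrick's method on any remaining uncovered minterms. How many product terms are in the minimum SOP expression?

size-2^0 implicants → 00001  01000(✓)  01011(✓)  01100(✓)  01101(✓)  10010  11011(✓)  11100(✓)  11101(✓)  11111(✓)
size-2^1 implicants → -1011  -1100(✓)  -1101(✓)  01-00  0110-(✓)  11-11  111-1  1110-(✓)
size-2^2 implicants → -110-
Unchecked terms (primes): -1011, -110-, 00001, 01-00, 10010, 11-11, 111-1
Minterm coverage:
  m1 ⊆ 00001 [E]
  m8 ⊆ 01-00 [E]
  m11 ⊆ -1011 [E]
  m12 ⊆ -110-,01-00
  m13 ⊆ -110- [E]
  m18 ⊆ 10010 [E]
  m29 ⊆ -110-,111-1
  m31 ⊆ 11-11,111-1
E = {-1011, -110-, 00001, 01-00, 10010}
Petrick residual → 11-11
Cover = bc'de + bcd' + a'b'c'd'e + a'bd'e' + ab'c'de' + abde  |cover|=6

6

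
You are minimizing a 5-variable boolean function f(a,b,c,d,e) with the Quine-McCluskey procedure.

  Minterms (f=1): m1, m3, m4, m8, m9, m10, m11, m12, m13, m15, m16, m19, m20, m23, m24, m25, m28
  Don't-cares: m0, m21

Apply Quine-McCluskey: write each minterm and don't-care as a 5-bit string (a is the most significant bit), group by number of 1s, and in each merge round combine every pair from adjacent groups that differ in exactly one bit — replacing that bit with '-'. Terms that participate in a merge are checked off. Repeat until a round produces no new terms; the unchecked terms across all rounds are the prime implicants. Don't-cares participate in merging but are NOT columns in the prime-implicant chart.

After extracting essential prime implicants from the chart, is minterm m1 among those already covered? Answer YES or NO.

Round 0: 00000✓ 00001✓ 00011✓ 00100✓ 01000✓ 01001✓ 01010✓ 01011✓ 01100✓ 01101✓ 01111✓ 10000✓ 10011✓ 10100✓ 10101✓ 10111✓ 11000✓ 11001✓ 11100✓
Round 1: -0000✓ -0011 -0100✓ -1000✓ -1001✓ -1100✓ 0-000✓ 0-001✓ 0-011✓ 0-100✓ 00-00✓ 000-1✓ 0000-✓ 01-00✓ 01-01✓ 01-11✓ 010-0✓ 010-1✓ 0100-✓ 0101-✓ 011-1✓ 0110-✓ 1-000✓ 1-100✓ 10-00✓ 10-11 101-1 1010- 11-00✓ 1100-✓
Round 2: --000✓ --100✓ -0-00✓ -1-00✓ -100- 0--00✓ 0-0-1 0-00- 01--1 01-0- 010-- 1--00✓
Round 3: ---00
PIs = {---00, -0011, -100-, 0-0-1, 0-00-, 01--1, 01-0-, 010--, 10-11, 101-1, 1010-}
Coverage chart:
  m1: 0-0-1,0-00-
  m3: -0011,0-0-1
  m4: ---00 ←essential
  m8: ---00,-100-,0-00-,01-0-,010--
  m9: -100-,0-0-1,0-00-,01--1,01-0-,010--
  m10: 010-- ←essential
  m11: 0-0-1,01--1,010--
  m12: ---00,01-0-
  m13: 01--1,01-0-
  m15: 01--1 ←essential
  m16: ---00 ←essential
  m19: -0011,10-11
  m20: ---00,1010-
  m23: 10-11,101-1
  m24: ---00,-100-
  m25: -100- ←essential
  m28: ---00 ←essential
Essential: ---00, -100-, 01--1, 010--

NO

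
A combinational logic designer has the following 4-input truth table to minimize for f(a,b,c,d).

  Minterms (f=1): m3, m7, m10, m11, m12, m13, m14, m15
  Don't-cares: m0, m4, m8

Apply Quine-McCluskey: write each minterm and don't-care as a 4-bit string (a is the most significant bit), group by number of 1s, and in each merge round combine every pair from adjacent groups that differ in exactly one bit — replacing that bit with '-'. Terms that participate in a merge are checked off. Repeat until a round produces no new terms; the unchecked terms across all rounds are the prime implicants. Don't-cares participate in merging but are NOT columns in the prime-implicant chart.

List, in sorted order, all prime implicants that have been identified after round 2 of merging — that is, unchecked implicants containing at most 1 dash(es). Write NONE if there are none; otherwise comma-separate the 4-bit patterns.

[col 0] 0000*, 0011*, 0100*, 0111*, 1000*, 1010*, 1011*, 1100*, 1101*, 1110*, 1111*
[col 1] -000*, -011*, -100*, -111*, 0-00*, 0-11*, 1-00*, 1-10*, 1-11*, 10-0*, 101-*, 11-0*, 11-1*, 110-*, 111-*
[col 2] --00, --11, 1--0, 1-1-, 11--
Prime implicants: --00, --11, 1--0, 1-1-, 11--

NONE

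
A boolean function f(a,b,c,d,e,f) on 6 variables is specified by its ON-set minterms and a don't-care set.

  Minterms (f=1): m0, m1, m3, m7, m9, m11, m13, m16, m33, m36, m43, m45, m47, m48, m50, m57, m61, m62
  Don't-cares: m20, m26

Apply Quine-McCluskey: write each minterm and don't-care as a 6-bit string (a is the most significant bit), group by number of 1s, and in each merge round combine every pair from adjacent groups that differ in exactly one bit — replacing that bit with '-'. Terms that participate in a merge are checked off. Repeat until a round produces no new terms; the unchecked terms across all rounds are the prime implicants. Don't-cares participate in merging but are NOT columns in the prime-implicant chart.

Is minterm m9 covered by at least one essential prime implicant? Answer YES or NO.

size-2^0 implicants → 000000(✓)  000001(✓)  000011(✓)  000111(✓)  001001(✓)  001011(✓)  001101(✓)  010000(✓)  010100(✓)  011010  100001(✓)  100100  101011(✓)  101101(✓)  101111(✓)  110000(✓)  110010(✓)  111001(✓)  111101(✓)  111110
size-2^1 implicants → -00001  -01011  -01101  -10000  0-0000  00-001(✓)  00-011(✓)  000-11  0000-1(✓)  00000-  001-01  0010-1(✓)  010-00  1-1101  101-11  1011-1  1100-0  111-01
size-2^2 implicants → 00-0-1
Unchecked terms (primes): -00001, -01011, -01101, -10000, 0-0000, 00-0-1, 000-11, 00000-, 001-01, 010-00, 011010, 1-1101, 100100, 101-11, 1011-1, 1100-0, 111-01, 111110
Minterm coverage:
  m0 ⊆ 0-0000,00000-
  m1 ⊆ -00001,00-0-1,00000-
  m3 ⊆ 00-0-1,000-11
  m7 ⊆ 000-11 [E]
  m9 ⊆ 00-0-1,001-01
  m11 ⊆ -01011,00-0-1
  m13 ⊆ -01101,001-01
  m16 ⊆ -10000,0-0000,010-00
  m33 ⊆ -00001 [E]
  m36 ⊆ 100100 [E]
  m43 ⊆ -01011,101-11
  m45 ⊆ -01101,1-1101,1011-1
  m47 ⊆ 101-11,1011-1
  m48 ⊆ -10000,1100-0
  m50 ⊆ 1100-0 [E]
  m57 ⊆ 111-01 [E]
  m61 ⊆ 1-1101,111-01
  m62 ⊆ 111110 [E]
E = {-00001, 000-11, 100100, 1100-0, 111-01, 111110}

NO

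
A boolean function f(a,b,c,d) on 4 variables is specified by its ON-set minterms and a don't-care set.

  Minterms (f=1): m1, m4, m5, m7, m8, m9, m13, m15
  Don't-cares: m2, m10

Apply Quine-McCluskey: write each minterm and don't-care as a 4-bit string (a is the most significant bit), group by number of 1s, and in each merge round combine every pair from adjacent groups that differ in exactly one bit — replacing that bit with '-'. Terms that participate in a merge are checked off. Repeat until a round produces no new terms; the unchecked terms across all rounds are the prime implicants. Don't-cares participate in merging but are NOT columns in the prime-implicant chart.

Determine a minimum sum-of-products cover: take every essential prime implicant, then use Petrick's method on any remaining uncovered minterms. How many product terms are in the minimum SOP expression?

4

Round 0: 0001✓ 0010✓ 0100✓ 0101✓ 0111✓ 1000✓ 1001✓ 1010✓ 1101✓ 1111✓
Round 1: -001✓ -010 -101✓ -111✓ 0-01✓ 01-1✓ 010- 1-01✓ 10-0 100- 11-1✓
Round 2: --01 -1-1
PIs = {--01, -010, -1-1, 010-, 10-0, 100-}
Coverage chart:
  m1: --01 ←essential
  m4: 010- ←essential
  m5: --01,-1-1,010-
  m7: -1-1 ←essential
  m8: 10-0,100-
  m9: --01,100-
  m13: --01,-1-1
  m15: -1-1 ←essential
Essential: --01, -1-1, 010-
Petrick residual → 10-0
Min cover (4 terms): c'd + bd + a'bc' + ab'd'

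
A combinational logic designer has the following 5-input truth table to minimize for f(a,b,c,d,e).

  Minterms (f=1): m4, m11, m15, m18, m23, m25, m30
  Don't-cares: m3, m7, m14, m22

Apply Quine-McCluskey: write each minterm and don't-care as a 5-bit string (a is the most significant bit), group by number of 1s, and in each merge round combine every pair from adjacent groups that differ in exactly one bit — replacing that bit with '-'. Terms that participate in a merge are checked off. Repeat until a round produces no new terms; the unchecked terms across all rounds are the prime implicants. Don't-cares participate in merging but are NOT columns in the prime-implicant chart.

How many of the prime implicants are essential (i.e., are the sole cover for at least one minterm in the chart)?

4

[col 0] 00011*, 00100, 00111*, 01011*, 01110*, 01111*, 10010*, 10110*, 10111*, 11001, 11110*
[col 1] -0111, -1110, 0-011*, 0-111*, 00-11*, 01-11*, 0111-, 1-110, 10-10, 1011-
[col 2] 0--11
Prime implicants: -0111, -1110, 0--11, 00100, 0111-, 1-110, 10-10, 1011-, 11001
PI chart (minterm → PIs covering it):
  4 | 00100  (sole → essential)
  11 | 0--11  (sole → essential)
  15 | 0--11,0111-
  18 | 10-10  (sole → essential)
  23 | -0111,1011-
  25 | 11001  (sole → essential)
  30 | -1110,1-110
Essential prime implicants: 0--11, 00100, 10-10, 11001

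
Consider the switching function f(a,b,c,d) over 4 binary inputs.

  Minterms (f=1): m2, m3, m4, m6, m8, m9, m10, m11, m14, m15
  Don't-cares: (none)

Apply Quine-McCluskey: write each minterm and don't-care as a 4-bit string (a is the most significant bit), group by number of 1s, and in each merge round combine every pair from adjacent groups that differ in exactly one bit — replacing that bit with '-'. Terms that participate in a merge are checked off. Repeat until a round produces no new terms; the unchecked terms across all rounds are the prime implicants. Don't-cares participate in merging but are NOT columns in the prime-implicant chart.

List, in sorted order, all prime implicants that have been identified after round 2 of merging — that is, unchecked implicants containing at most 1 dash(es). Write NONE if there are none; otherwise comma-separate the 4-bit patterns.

01-0

[col 0] 0010*, 0011*, 0100*, 0110*, 1000*, 1001*, 1010*, 1011*, 1110*, 1111*
[col 1] -010*, -011*, -110*, 0-10*, 001-*, 01-0, 1-10*, 1-11*, 10-0*, 10-1*, 100-*, 101-*, 111-*
[col 2] --10, -01-, 1-1-, 10--
Prime implicants: --10, -01-, 01-0, 1-1-, 10--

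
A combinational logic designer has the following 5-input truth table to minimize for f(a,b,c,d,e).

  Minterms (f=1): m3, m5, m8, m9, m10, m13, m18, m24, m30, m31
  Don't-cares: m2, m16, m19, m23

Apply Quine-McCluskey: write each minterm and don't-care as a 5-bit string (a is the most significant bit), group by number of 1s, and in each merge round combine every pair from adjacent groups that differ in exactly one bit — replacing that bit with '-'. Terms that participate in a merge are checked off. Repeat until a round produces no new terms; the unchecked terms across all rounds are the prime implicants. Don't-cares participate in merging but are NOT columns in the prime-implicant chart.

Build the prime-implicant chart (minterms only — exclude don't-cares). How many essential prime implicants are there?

[col 0] 00010*, 00011*, 00101*, 01000*, 01001*, 01010*, 01101*, 10000*, 10010*, 10011*, 10111*, 11000*, 11110*, 11111*
[col 1] -0010*, -0011*, -1000, 0-010, 0-101, 0001-*, 01-01, 010-0, 0100-, 1-000, 1-111, 10-11, 100-0, 1001-*, 1111-
[col 2] -001-
Prime implicants: -001-, -1000, 0-010, 0-101, 01-01, 010-0, 0100-, 1-000, 1-111, 10-11, 100-0, 1111-
PI chart (minterm → PIs covering it):
  3 | -001-  (sole → essential)
  5 | 0-101  (sole → essential)
  8 | -1000,010-0,0100-
  9 | 01-01,0100-
  10 | 0-010,010-0
  13 | 0-101,01-01
  18 | -001-,100-0
  24 | -1000,1-000
  30 | 1111-  (sole → essential)
  31 | 1-111,1111-
Essential prime implicants: -001-, 0-101, 1111-

3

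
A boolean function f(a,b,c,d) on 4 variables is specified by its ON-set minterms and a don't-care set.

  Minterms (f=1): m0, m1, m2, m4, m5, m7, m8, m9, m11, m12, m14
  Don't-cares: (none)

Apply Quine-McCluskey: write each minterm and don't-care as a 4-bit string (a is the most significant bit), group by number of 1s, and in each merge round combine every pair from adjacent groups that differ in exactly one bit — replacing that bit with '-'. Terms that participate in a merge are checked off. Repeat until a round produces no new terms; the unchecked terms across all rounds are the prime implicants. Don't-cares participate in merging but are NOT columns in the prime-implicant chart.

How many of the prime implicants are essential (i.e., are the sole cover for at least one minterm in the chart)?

Round 0: 0000✓ 0001✓ 0010✓ 0100✓ 0101✓ 0111✓ 1000✓ 1001✓ 1011✓ 1100✓ 1110✓
Round 1: -000✓ -001✓ -100✓ 0-00✓ 0-01✓ 00-0 000-✓ 01-1 010-✓ 1-00✓ 10-1 100-✓ 11-0
Round 2: --00 -00- 0-0-
PIs = {--00, -00-, 0-0-, 00-0, 01-1, 10-1, 11-0}
Coverage chart:
  m0: --00,-00-,0-0-,00-0
  m1: -00-,0-0-
  m2: 00-0 ←essential
  m4: --00,0-0-
  m5: 0-0-,01-1
  m7: 01-1 ←essential
  m8: --00,-00-
  m9: -00-,10-1
  m11: 10-1 ←essential
  m12: --00,11-0
  m14: 11-0 ←essential
Essential: 00-0, 01-1, 10-1, 11-0

4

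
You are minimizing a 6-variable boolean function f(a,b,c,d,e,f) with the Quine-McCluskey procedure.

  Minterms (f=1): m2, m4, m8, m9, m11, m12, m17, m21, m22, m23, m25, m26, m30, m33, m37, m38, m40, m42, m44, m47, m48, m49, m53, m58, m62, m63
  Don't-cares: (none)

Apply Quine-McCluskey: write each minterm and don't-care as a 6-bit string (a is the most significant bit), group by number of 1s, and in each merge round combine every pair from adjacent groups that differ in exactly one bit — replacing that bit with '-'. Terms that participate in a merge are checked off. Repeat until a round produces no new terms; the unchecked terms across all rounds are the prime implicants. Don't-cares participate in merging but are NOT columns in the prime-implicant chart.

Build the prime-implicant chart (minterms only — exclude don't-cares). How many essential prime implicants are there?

Round 0: 000010 000100✓ 001000✓ 001001✓ 001011✓ 001100✓ 010001✓ 010101✓ 010110✓ 010111✓ 011001✓ 011010✓ 011110✓ 100001✓ 100101✓ 100110 101000✓ 101010✓ 101100✓ 101111✓ 110000✓ 110001✓ 110101✓ 111010✓ 111110✓ 111111✓
Round 1: -01000✓ -01100✓ -10001✓ -10101✓ -11010✓ -11110✓ 0-1001 00-100 001-00✓ 0010-1 00100- 01-001 01-110 010-01✓ 0101-1 01011- 011-10✓ 1-0001✓ 1-0101✓ 1-1010 1-1111 100-01✓ 101-00✓ 1010-0 110-01✓ 11000- 111-10✓ 11111-
Round 2: -01-00 -10-01 -11-10 1-0-01
PIs = {-01-00, -10-01, -11-10, 0-1001, 00-100, 000010, 0010-1, 00100-, 01-001, 01-110, 0101-1, 01011-, 1-0-01, 1-1010, 1-1111, 100110, 1010-0, 11000-, 11111-}
Coverage chart:
  m2: 000010 ←essential
  m4: 00-100 ←essential
  m8: -01-00,00100-
  m9: 0-1001,0010-1,00100-
  m11: 0010-1 ←essential
  m12: -01-00,00-100
  m17: -10-01,01-001
  m21: -10-01,0101-1
  m22: 01-110,01011-
  m23: 0101-1,01011-
  m25: 0-1001,01-001
  m26: -11-10 ←essential
  m30: -11-10,01-110
  m33: 1-0-01 ←essential
  m37: 1-0-01 ←essential
  m38: 100110 ←essential
  m40: -01-00,1010-0
  m42: 1-1010,1010-0
  m44: -01-00 ←essential
  m47: 1-1111 ←essential
  m48: 11000- ←essential
  m49: -10-01,1-0-01,11000-
  m53: -10-01,1-0-01
  m58: -11-10,1-1010
  m62: -11-10,11111-
  m63: 1-1111,11111-
Essential: -01-00, -11-10, 00-100, 000010, 0010-1, 1-0-01, 1-1111, 100110, 11000-

9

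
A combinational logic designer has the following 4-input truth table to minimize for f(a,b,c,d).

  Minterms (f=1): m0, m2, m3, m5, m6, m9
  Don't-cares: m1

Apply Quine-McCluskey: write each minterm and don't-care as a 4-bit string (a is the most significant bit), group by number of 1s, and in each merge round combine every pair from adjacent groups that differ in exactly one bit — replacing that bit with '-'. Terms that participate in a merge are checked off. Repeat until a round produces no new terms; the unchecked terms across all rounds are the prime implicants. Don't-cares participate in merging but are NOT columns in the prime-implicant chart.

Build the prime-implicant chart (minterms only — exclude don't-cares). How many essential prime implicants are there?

size-2^0 implicants → 0000(✓)  0001(✓)  0010(✓)  0011(✓)  0101(✓)  0110(✓)  1001(✓)
size-2^1 implicants → -001  0-01  0-10  00-0(✓)  00-1(✓)  000-(✓)  001-(✓)
size-2^2 implicants → 00--
Unchecked terms (primes): -001, 0-01, 0-10, 00--
Minterm coverage:
  m0 ⊆ 00-- [E]
  m2 ⊆ 0-10,00--
  m3 ⊆ 00-- [E]
  m5 ⊆ 0-01 [E]
  m6 ⊆ 0-10 [E]
  m9 ⊆ -001 [E]
E = {-001, 0-01, 0-10, 00--}

4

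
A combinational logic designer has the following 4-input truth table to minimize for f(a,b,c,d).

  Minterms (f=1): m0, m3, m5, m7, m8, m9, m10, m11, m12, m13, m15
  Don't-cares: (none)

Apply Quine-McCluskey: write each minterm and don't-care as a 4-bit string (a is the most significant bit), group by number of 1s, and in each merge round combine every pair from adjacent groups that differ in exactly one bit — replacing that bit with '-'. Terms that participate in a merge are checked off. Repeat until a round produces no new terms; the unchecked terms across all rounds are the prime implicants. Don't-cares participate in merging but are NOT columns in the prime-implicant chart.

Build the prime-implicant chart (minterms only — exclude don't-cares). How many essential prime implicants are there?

size-2^0 implicants → 0000(✓)  0011(✓)  0101(✓)  0111(✓)  1000(✓)  1001(✓)  1010(✓)  1011(✓)  1100(✓)  1101(✓)  1111(✓)
size-2^1 implicants → -000  -011(✓)  -101(✓)  -111(✓)  0-11(✓)  01-1(✓)  1-00(✓)  1-01(✓)  1-11(✓)  10-0(✓)  10-1(✓)  100-(✓)  101-(✓)  11-1(✓)  110-(✓)
size-2^2 implicants → --11  -1-1  1--1  1-0-  10--
Unchecked terms (primes): --11, -000, -1-1, 1--1, 1-0-, 10--
Minterm coverage:
  m0 ⊆ -000 [E]
  m3 ⊆ --11 [E]
  m5 ⊆ -1-1 [E]
  m7 ⊆ --11,-1-1
  m8 ⊆ -000,1-0-,10--
  m9 ⊆ 1--1,1-0-,10--
  m10 ⊆ 10-- [E]
  m11 ⊆ --11,1--1,10--
  m12 ⊆ 1-0- [E]
  m13 ⊆ -1-1,1--1,1-0-
  m15 ⊆ --11,-1-1,1--1
E = {--11, -000, -1-1, 1-0-, 10--}

5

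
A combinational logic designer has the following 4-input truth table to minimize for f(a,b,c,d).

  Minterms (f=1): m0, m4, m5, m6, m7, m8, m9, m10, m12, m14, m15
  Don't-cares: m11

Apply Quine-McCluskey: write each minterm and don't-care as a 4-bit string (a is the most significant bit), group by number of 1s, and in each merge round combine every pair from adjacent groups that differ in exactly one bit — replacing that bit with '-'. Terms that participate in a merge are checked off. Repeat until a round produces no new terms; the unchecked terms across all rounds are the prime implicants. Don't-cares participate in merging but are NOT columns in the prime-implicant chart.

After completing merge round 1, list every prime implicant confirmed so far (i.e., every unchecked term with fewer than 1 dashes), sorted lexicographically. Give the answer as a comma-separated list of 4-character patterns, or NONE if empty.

[col 0] 0000*, 0100*, 0101*, 0110*, 0111*, 1000*, 1001*, 1010*, 1011*, 1100*, 1110*, 1111*
[col 1] -000*, -100*, -110*, -111*, 0-00*, 01-0*, 01-1*, 010-*, 011-*, 1-00*, 1-10*, 1-11*, 10-0*, 10-1*, 100-*, 101-*, 11-0*, 111-*
[col 2] --00, -1-0, -11-, 01--, 1--0, 1-1-, 10--
Prime implicants: --00, -1-0, -11-, 01--, 1--0, 1-1-, 10--

NONE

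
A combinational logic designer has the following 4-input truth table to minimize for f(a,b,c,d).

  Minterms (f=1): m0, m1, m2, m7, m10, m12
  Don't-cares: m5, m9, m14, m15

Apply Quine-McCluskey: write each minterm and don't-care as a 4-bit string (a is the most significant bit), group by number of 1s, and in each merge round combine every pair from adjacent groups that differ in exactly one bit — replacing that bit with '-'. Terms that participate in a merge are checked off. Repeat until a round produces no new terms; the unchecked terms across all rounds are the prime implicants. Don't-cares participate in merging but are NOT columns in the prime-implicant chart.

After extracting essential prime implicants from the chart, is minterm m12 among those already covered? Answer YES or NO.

Round 0: 0000✓ 0001✓ 0010✓ 0101✓ 0111✓ 1001✓ 1010✓ 1100✓ 1110✓ 1111✓
Round 1: -001 -010 -111 0-01 00-0 000- 01-1 1-10 11-0 111-
PIs = {-001, -010, -111, 0-01, 00-0, 000-, 01-1, 1-10, 11-0, 111-}
Coverage chart:
  m0: 00-0,000-
  m1: -001,0-01,000-
  m2: -010,00-0
  m7: -111,01-1
  m10: -010,1-10
  m12: 11-0 ←essential
Essential: 11-0

YES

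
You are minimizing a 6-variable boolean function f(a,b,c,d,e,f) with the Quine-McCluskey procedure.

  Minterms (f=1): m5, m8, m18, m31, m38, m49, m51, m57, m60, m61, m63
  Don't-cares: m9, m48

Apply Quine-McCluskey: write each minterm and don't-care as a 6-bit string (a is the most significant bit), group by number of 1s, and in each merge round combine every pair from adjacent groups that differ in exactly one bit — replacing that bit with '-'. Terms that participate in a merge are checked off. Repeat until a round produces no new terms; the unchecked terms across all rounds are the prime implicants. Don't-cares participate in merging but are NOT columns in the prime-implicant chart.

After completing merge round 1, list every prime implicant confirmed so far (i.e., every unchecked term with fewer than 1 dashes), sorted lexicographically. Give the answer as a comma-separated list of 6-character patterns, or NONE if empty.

000101, 010010, 100110

Round 0: 000101 001000✓ 001001✓ 010010 011111✓ 100110 110000✓ 110001✓ 110011✓ 111001✓ 111100✓ 111101✓ 111111✓
Round 1: -11111 00100- 11-001 1100-1 11000- 111-01 1111-1 11110-
PIs = {-11111, 000101, 00100-, 010010, 100110, 11-001, 1100-1, 11000-, 111-01, 1111-1, 11110-}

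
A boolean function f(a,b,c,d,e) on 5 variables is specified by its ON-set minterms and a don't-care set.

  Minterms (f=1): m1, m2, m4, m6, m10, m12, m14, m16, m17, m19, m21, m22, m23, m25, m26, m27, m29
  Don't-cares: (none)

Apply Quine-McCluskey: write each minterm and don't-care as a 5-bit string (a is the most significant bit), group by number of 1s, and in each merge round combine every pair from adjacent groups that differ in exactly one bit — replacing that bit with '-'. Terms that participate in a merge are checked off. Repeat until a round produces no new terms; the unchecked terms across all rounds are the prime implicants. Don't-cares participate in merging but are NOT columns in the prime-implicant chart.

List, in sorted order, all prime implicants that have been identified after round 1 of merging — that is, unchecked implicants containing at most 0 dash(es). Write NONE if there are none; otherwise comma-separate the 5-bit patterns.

NONE

size-2^0 implicants → 00001(✓)  00010(✓)  00100(✓)  00110(✓)  01010(✓)  01100(✓)  01110(✓)  10000(✓)  10001(✓)  10011(✓)  10101(✓)  10110(✓)  10111(✓)  11001(✓)  11010(✓)  11011(✓)  11101(✓)
size-2^1 implicants → -0001  -0110  -1010  0-010(✓)  0-100(✓)  0-110(✓)  00-10(✓)  001-0(✓)  01-10(✓)  011-0(✓)  1-001(✓)  1-011(✓)  1-101(✓)  10-01(✓)  10-11(✓)  100-1(✓)  1000-  101-1(✓)  1011-  11-01(✓)  110-1(✓)  1101-
size-2^2 implicants → 0--10  0-1-0  1--01  1-0-1  10--1
Unchecked terms (primes): -0001, -0110, -1010, 0--10, 0-1-0, 1--01, 1-0-1, 10--1, 1000-, 1011-, 1101-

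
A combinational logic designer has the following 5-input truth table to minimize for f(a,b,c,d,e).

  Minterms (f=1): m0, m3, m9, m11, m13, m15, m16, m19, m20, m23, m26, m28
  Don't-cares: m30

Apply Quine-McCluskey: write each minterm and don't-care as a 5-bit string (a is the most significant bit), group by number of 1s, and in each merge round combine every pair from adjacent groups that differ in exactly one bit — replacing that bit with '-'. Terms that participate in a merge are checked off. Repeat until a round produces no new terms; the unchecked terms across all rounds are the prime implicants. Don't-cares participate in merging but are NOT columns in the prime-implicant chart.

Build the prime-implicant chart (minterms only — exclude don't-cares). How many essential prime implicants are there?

4

Round 0: 00000✓ 00011✓ 01001✓ 01011✓ 01101✓ 01111✓ 10000✓ 10011✓ 10100✓ 10111✓ 11010✓ 11100✓ 11110✓
Round 1: -0000 -0011 0-011 01-01✓ 01-11✓ 010-1✓ 011-1✓ 1-100 10-00 10-11 11-10 111-0
Round 2: 01--1
PIs = {-0000, -0011, 0-011, 01--1, 1-100, 10-00, 10-11, 11-10, 111-0}
Coverage chart:
  m0: -0000 ←essential
  m3: -0011,0-011
  m9: 01--1 ←essential
  m11: 0-011,01--1
  m13: 01--1 ←essential
  m15: 01--1 ←essential
  m16: -0000,10-00
  m19: -0011,10-11
  m20: 1-100,10-00
  m23: 10-11 ←essential
  m26: 11-10 ←essential
  m28: 1-100,111-0
Essential: -0000, 01--1, 10-11, 11-10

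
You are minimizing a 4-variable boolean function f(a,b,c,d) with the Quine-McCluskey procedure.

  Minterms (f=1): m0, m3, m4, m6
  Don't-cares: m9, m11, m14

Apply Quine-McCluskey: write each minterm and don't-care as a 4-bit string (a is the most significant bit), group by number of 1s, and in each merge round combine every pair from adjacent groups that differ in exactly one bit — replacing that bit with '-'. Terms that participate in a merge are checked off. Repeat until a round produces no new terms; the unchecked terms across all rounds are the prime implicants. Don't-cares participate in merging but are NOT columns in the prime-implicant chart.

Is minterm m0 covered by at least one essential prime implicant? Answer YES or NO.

YES

[col 0] 0000*, 0011*, 0100*, 0110*, 1001*, 1011*, 1110*
[col 1] -011, -110, 0-00, 01-0, 10-1
Prime implicants: -011, -110, 0-00, 01-0, 10-1
PI chart (minterm → PIs covering it):
  0 | 0-00  (sole → essential)
  3 | -011  (sole → essential)
  4 | 0-00,01-0
  6 | -110,01-0
Essential prime implicants: -011, 0-00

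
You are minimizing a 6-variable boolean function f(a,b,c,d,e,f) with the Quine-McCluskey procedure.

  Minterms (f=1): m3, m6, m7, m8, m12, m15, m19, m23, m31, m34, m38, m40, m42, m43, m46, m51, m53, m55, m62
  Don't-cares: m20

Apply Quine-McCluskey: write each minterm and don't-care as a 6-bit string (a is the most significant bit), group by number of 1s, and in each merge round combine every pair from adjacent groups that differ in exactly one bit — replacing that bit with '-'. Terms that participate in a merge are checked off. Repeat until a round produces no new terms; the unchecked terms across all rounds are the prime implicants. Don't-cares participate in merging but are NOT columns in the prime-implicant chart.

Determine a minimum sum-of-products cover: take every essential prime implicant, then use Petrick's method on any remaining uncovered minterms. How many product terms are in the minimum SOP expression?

10

Round 0: 000011✓ 000110✓ 000111✓ 001000✓ 001100✓ 001111✓ 010011✓ 010100 010111✓ 011111✓ 100010✓ 100110✓ 101000✓ 101010✓ 101011✓ 101110✓ 110011✓ 110101✓ 110111✓ 111110✓
Round 1: -00110 -01000 -10011✓ -10111✓ 0-0011✓ 0-0111✓ 0-1111✓ 00-111✓ 000-11✓ 00011- 001-00 01-111✓ 010-11✓ 1-1110 10-010✓ 10-110✓ 100-10✓ 101-10✓ 1010-0 10101- 110-11✓ 1101-1
Round 2: -10-11 0--111 0-0-11 10--10
PIs = {-00110, -01000, -10-11, 0--111, 0-0-11, 00011-, 001-00, 010100, 1-1110, 10--10, 1010-0, 10101-, 1101-1}
Coverage chart:
  m3: 0-0-11 ←essential
  m6: -00110,00011-
  m7: 0--111,0-0-11,00011-
  m8: -01000,001-00
  m12: 001-00 ←essential
  m15: 0--111 ←essential
  m19: -10-11,0-0-11
  m23: -10-11,0--111,0-0-11
  m31: 0--111 ←essential
  m34: 10--10 ←essential
  m38: -00110,10--10
  m40: -01000,1010-0
  m42: 10--10,1010-0,10101-
  m43: 10101- ←essential
  m46: 1-1110,10--10
  m51: -10-11 ←essential
  m53: 1101-1 ←essential
  m55: -10-11,1101-1
  m62: 1-1110 ←essential
Essential: -10-11, 0--111, 0-0-11, 001-00, 1-1110, 10--10, 10101-, 1101-1
Petrick residual → -00110, -01000
Min cover (10 terms): b'c'def' + b'cd'e'f' + bc'ef + a'def + a'c'ef + a'b'ce'f' + acdef' + ab'ef' + ab'cd'e + abc'df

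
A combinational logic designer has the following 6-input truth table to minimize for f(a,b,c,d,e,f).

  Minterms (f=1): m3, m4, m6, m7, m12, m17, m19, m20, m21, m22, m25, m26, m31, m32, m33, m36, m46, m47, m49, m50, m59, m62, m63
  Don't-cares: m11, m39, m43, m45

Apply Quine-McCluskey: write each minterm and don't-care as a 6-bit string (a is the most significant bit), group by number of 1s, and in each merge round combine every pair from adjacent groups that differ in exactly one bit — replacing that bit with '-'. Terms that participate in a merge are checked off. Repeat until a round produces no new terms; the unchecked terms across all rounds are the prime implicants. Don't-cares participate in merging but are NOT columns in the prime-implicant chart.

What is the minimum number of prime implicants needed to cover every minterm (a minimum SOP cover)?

13

Round 0: 000011✓ 000100✓ 000110✓ 000111✓ 001011✓ 001100✓ 010001✓ 010011✓ 010100✓ 010101✓ 010110✓ 011001✓ 011010 011111✓ 100000✓ 100001✓ 100100✓ 100111✓ 101011✓ 101101✓ 101110✓ 101111✓ 110001✓ 110010 111011✓ 111110✓ 111111✓
Round 1: -00100 -00111 -01011 -10001 -11111 0-0011 0-0100✓ 0-0110✓ 00-011 00-100 000-11 0001-0✓ 00011- 01-001 010-01 0100-1 0101-0✓ 01010- 1-0001 1-1011✓ 1-1110✓ 1-1111✓ 10-111 100-00 10000- 101-11✓ 1011-1 10111-✓ 111-11✓ 11111-✓
Round 2: 0-01-0 1-1-11 1-111-
PIs = {-00100, -00111, -01011, -10001, -11111, 0-0011, 0-01-0, 00-011, 00-100, 000-11, 00011-, 01-001, 010-01, 0100-1, 01010-, 011010, 1-0001, 1-1-11, 1-111-, 10-111, 100-00, 10000-, 1011-1, 110010}
Coverage chart:
  m3: 0-0011,00-011,000-11
  m4: -00100,0-01-0,00-100
  m6: 0-01-0,00011-
  m7: -00111,000-11,00011-
  m12: 00-100 ←essential
  m17: -10001,01-001,010-01,0100-1
  m19: 0-0011,0100-1
  m20: 0-01-0,01010-
  m21: 010-01,01010-
  m22: 0-01-0 ←essential
  m25: 01-001 ←essential
  m26: 011010 ←essential
  m31: -11111 ←essential
  m32: 100-00,10000-
  m33: 1-0001,10000-
  m36: -00100,100-00
  m46: 1-111- ←essential
  m47: 1-1-11,1-111-,10-111,1011-1
  m49: -10001,1-0001
  m50: 110010 ←essential
  m59: 1-1-11 ←essential
  m62: 1-111- ←essential
  m63: -11111,1-1-11,1-111-
Essential: -11111, 0-01-0, 00-100, 01-001, 011010, 1-1-11, 1-111-, 110010
Petrick residual → -00111, 0-0011, 010-01, 1-0001, 100-00
Min cover (13 terms): b'c'def + bcdef + a'c'd'ef + a'c'df' + a'b'de'f' + a'bd'e'f + a'bc'e'f + a'bcd'ef' + ac'd'e'f + acef + acde + ab'c'e'f' + abc'd'ef'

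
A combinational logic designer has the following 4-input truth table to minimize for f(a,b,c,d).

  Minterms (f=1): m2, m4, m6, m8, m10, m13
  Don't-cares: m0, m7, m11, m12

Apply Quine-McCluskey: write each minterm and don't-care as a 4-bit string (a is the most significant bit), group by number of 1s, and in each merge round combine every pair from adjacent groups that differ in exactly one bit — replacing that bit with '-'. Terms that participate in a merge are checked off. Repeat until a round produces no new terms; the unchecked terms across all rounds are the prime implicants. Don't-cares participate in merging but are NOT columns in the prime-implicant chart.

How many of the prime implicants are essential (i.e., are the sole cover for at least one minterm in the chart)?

1

Round 0: 0000✓ 0010✓ 0100✓ 0110✓ 0111✓ 1000✓ 1010✓ 1011✓ 1100✓ 1101✓
Round 1: -000✓ -010✓ -100✓ 0-00✓ 0-10✓ 00-0✓ 01-0✓ 011- 1-00✓ 10-0✓ 101- 110-
Round 2: --00 -0-0 0--0
PIs = {--00, -0-0, 0--0, 011-, 101-, 110-}
Coverage chart:
  m2: -0-0,0--0
  m4: --00,0--0
  m6: 0--0,011-
  m8: --00,-0-0
  m10: -0-0,101-
  m13: 110- ←essential
Essential: 110-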